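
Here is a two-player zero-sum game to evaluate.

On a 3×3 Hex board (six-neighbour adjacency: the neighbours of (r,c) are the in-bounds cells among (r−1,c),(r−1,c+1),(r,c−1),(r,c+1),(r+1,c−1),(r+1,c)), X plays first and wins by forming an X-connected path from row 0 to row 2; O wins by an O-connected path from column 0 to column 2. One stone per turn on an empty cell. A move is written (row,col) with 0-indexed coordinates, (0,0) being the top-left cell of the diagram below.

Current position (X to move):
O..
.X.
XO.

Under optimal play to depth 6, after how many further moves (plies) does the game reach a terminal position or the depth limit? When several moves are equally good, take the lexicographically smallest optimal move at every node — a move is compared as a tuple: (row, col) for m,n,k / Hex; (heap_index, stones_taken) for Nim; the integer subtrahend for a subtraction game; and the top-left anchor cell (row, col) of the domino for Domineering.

[O../.X./XO.] X move#1: (0,1):+1/OX./.X./XO.*, (0,2):+1/O.X/.X./XO., (1,0):+1/O../XX./XO., (1,2):+1/O../.XX/XO., (2,2):+1/O../.X./XOX
[OX./.X./XO.] end (terminal -1, O#2); searched O../.X./XO. to 6

PV length from [O../.X./XO.]: 1 ply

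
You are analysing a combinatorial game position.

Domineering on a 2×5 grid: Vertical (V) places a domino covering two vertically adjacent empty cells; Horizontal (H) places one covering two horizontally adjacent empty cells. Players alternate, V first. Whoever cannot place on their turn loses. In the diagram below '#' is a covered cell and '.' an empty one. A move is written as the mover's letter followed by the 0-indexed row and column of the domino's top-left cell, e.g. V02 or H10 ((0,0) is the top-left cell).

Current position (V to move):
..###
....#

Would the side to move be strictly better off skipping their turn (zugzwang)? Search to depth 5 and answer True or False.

[..###/....#] V move#1: V00:-1/#.###/#...#, V01:+1/.####/.#..#*
[.####/.#..#] H move#2: H12:-1/.####/.####*
[.####/.####] V move#3: V00:+1/#####/#####*
[#####/#####] end (terminal -1, H#4); searched ..###/....# to 5
if V skipped the turn, H would face:
~ [..###/....#] H move#1: H00:+1/#####/....#*, H10:+1/..###/##..#, H11:-1/..###/.##.#, H12:-1/..###/..###
~ [#####/....#] end (terminal -1, V#2); searched ..###/....# to 5
compare (V): move=+1 vs pass=-1

zugzwang(..###/....#, V) = False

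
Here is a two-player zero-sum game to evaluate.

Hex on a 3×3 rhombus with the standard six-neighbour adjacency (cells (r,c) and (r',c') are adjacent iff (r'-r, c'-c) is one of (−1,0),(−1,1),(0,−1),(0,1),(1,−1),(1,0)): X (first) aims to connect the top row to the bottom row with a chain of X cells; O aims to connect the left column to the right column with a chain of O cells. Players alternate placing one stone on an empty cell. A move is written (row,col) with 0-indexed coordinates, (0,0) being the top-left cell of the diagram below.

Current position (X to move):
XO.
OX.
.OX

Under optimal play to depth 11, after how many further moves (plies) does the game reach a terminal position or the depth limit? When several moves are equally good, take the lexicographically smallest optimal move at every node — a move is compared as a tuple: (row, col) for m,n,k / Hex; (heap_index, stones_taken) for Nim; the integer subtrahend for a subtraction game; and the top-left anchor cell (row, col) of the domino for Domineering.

p1 X@[XO./OX./.OX]: (0,2)[XOX/OX./.OX]+1* (1,2)[XO./OXX/.OX]-1 (2,0)[XO./OX./XOX]-1
p2 O@[XOX/OX./.OX]: (1,2)[XOX/OXO/.OX]-1* (2,0)[XOX/OX./OOX]-1
p3 X@[XOX/OXO/.OX]: (2,0)[XOX/OXO/XOX]+1*
p4 O@[XOX/OXO/XOX] terminal -1; root [XO./OX./.OX] d11

PV length from [XO./OX./.OX]: 3 plies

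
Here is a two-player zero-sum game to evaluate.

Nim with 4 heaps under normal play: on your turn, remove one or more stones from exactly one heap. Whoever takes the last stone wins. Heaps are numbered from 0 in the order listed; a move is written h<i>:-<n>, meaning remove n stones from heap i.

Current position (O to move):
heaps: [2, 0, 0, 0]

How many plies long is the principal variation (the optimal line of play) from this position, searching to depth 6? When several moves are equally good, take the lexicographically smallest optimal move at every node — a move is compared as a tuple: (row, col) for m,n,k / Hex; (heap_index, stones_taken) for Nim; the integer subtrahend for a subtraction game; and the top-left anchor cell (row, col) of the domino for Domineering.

p1 O@[(2,0,0,0)]: h0:-1[(1,0,0,0)]-1 h0:-2[(0,0,0,0)]+1*
p2 X@[(0,0,0,0)] terminal -1; root [(2,0,0,0)] d6

PV length from [(2,0,0,0)]: 1 ply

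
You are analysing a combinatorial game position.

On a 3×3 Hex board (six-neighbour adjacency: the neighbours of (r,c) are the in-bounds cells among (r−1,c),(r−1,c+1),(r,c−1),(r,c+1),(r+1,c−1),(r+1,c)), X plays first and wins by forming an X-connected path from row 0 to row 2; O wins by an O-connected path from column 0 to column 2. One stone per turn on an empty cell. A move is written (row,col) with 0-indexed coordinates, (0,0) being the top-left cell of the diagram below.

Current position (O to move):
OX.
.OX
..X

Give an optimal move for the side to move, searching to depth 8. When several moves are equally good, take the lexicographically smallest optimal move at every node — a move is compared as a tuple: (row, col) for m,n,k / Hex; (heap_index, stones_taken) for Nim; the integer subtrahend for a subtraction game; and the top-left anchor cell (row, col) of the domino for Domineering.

O's best at [OX./.OX/..X]: (0,2)

p1 O@[OX./.OX/..X]: (0,2)[OXO/.OX/..X]+1* (1,0)[OX./OOX/..X]-1 (2,0)[OX./.OX/O.X]-1 (2,1)[OX./.OX/.OX]-1
p2 X@[OXO/.OX/..X]: (1,0)[OXO/XOX/..X]-1* (2,0)[OXO/.OX/X.X]-1 (2,1)[OXO/.OX/.XX]-1
p3 O@[OXO/XOX/..X]: (2,0)[OXO/XOX/O.X]+1* (2,1)[OXO/XOX/.OX]-1
p4 X@[OXO/XOX/O.X] terminal -1; root [OX./.OX/..X] d8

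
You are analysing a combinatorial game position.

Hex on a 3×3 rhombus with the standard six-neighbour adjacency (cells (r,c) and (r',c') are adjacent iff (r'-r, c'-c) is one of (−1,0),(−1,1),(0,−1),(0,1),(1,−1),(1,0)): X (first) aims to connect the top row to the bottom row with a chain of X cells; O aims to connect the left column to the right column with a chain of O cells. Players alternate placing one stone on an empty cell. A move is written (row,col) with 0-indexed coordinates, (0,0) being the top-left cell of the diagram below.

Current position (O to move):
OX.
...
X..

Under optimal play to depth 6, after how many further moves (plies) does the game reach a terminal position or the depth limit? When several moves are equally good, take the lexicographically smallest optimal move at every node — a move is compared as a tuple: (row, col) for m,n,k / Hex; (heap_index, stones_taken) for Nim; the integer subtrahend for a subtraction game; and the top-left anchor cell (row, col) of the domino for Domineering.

PV length from [OX./.../X..]: 2 plies

ply 1, O at OX./.../X.. | (0,2)=-1→OXO/.../X..*; (1,0)=-1→OX./O../X..; (1,1)=-1→OX./.O./X..; (1,2)=-1→OX./..O/X..; (2,1)=-1→OX./.../XO.; (2,2)=-1→OX./.../X.O
ply 2, X at OXO/.../X.. | (1,0)=+1→OXO/X../X..*; (1,1)=+1→OXO/.X./X..; (1,2)=+1→OXO/..X/X..; (2,1)=+1→OXO/.../XX.; (2,2)=+1→OXO/.../X.X
ply 3: OXO/X../X.. is terminal -1 (O); from OX./.../X.. depth 6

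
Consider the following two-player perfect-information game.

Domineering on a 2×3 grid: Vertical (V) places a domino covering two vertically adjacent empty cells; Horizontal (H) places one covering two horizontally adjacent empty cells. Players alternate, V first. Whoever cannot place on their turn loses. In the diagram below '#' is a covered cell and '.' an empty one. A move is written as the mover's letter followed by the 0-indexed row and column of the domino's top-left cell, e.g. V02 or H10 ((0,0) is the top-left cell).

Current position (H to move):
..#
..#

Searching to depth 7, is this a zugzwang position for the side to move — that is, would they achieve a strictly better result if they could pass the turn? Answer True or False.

ply 1, H at ..#/..# | H00=+1→###/..#*; H10=+1→..#/###
ply 2: ###/..# is terminal -1 (V); from ..#/..# depth 7
pass branch (V moves first from the same position):
  | ply 1, V at ..#/..# | V00=+1→#.#/#.#*; V01=+1→.##/.##
  | ply 2: #.#/#.# is terminal -1 (H); from ..#/..# depth 7
H moving scores +1; H passing scores -1

zugzwang(..#/..#, H) = False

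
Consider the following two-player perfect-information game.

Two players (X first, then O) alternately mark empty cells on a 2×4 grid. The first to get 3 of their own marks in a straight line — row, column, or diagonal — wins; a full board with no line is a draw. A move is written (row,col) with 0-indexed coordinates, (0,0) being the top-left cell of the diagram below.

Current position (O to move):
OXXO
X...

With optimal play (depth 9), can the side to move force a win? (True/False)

O winning at [OXXO/X...]: False

ply 1, O at OXXO/X... | (1,1)=+0→OXXO/XO..*; (1,2)=+0→OXXO/X.O.; (1,3)=+0→OXXO/X..O
ply 2, X at OXXO/XO.. | (1,2)=+0→OXXO/XOX.*; (1,3)=+0→OXXO/XO.X
ply 3, O at OXXO/XOX. | (1,3)=+0→OXXO/XOXO*
ply 4: OXXO/XOXO is terminal +0 (X); from OXXO/X... depth 9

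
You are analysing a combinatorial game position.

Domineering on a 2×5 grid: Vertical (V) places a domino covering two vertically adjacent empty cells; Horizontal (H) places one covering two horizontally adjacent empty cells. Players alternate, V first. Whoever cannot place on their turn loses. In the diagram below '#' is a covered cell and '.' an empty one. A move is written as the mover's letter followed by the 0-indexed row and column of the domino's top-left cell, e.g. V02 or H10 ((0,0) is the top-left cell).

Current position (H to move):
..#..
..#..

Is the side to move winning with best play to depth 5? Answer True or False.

[..#../..#..] H move#1: H00:-1/###../..#..*, H03:-1/..###/..#.., H10:-1/..#../###.., H13:-1/..#../..###
[###../..#..] V move#2: V03:+1/####./..##.*, V04:+1/###.#/..#.#
[####./..##.] H move#3: H10:-1/####./####.*
[####./####.] V move#4: V04:+1/#####/#####*
[#####/#####] end (terminal -1, H#5); searched ..#../..#.. to 5

H winning at [..#../..#..]: False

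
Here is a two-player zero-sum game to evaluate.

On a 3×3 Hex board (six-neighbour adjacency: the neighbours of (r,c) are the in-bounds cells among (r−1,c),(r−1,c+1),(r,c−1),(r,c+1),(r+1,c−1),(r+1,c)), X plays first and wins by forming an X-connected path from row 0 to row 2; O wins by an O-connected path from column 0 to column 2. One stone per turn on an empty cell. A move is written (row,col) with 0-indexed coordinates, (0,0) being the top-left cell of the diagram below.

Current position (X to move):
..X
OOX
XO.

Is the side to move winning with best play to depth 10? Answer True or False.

X winning at [..X/OOX/XO.]: True

p1 X@[..X/OOX/XO.]: (0,0)[X.X/OOX/XO.]-1 (0,1)[.XX/OOX/XO.]-1 (2,2)[..X/OOX/XOX]+1*
p2 O@[..X/OOX/XOX] terminal -1; root [..X/OOX/XO.] d10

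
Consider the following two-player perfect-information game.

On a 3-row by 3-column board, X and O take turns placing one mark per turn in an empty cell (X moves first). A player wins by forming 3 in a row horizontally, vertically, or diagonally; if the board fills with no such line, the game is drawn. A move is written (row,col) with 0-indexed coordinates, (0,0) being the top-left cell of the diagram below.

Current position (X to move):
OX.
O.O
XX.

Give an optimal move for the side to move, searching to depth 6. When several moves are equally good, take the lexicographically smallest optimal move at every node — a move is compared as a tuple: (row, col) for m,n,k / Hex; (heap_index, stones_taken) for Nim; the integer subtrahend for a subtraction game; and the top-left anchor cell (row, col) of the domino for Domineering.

X's best at [OX./O.O/XX.]: (1,1)

ply 1, X at OX./O.O/XX. | (0,2)=-1→OXX/O.O/XX.; (1,1)=+1→OX./OXO/XX.*; (2,2)=+1→OX./O.O/XXX
ply 2: OX./OXO/XX. is terminal -1 (O); from OX./O.O/XX. depth 6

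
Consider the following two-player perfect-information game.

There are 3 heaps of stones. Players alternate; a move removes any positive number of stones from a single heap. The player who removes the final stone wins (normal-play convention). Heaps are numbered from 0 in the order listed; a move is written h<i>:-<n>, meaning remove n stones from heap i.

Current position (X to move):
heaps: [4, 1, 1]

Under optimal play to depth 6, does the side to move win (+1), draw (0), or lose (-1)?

value((4,1,1), X) = +1

[(4,1,1)] X move#1: h0:-1:-1/(3,1,1), h0:-2:-1/(2,1,1), h0:-3:-1/(1,1,1), h0:-4:+1/(0,1,1)*, h1:-1:-1/(4,0,1), h2:-1:-1/(4,1,0)
[(0,1,1)] O move#2: h1:-1:-1/(0,0,1)*, h2:-1:-1/(0,1,0)
[(0,0,1)] X move#3: h2:-1:+1/(0,0,0)*
[(0,0,0)] end (terminal -1, O#4); searched (4,1,1) to 6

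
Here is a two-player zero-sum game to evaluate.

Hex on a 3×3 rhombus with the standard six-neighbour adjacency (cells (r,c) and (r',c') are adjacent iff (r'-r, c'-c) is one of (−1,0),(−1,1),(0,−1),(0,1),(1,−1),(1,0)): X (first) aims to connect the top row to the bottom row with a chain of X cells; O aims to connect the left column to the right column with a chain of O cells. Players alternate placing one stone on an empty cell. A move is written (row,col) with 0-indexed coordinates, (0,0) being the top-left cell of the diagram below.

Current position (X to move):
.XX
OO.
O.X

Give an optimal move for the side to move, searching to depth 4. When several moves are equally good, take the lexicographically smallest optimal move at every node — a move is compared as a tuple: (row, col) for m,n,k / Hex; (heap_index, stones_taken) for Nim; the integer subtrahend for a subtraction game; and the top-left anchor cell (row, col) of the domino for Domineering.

X's best at [.XX/OO./O.X]: (1,2)

p1 X@[.XX/OO./O.X]: (0,0)[XXX/OO./O.X]-1 (1,2)[.XX/OOX/O.X]+1* (2,1)[.XX/OO./OXX]-1
p2 O@[.XX/OOX/O.X] terminal -1; root [.XX/OO./O.X] d4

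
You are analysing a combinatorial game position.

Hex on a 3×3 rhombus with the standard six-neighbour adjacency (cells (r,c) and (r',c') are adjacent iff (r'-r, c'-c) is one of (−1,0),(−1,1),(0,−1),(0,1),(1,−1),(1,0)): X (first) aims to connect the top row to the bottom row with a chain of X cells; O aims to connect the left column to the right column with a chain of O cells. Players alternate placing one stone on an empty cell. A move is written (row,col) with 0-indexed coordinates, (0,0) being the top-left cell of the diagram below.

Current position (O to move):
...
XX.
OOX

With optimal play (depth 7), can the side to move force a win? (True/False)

p1 O@[.../XX./OOX]: (0,0)[O../XX./OOX]-1 (0,1)[.O./XX./OOX]-1 (0,2)[..O/XX./OOX]-1 (1,2)[.../XXO/OOX]+1*
p2 X@[.../XXO/OOX] terminal -1; root [.../XX./OOX] d7

O winning at [.../XX./OOX]: True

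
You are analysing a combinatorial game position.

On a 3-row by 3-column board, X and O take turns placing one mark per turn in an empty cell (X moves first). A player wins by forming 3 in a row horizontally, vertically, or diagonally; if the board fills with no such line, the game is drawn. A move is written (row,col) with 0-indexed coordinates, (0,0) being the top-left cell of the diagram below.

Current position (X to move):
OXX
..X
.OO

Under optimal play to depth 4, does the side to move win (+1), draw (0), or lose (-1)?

value(OXX/..X/.OO, X) = -1

[OXX/..X/.OO] X move#1: (1,0):-1/OXX/X.X/.OO*, (1,1):-1/OXX/.XX/.OO, (2,0):-1/OXX/..X/XOO
[OXX/X.X/.OO] O move#2: (1,1):+1/OXX/XOX/.OO*, (2,0):+1/OXX/X.X/OOO
[OXX/XOX/.OO] end (terminal -1, X#3); searched OXX/..X/.OO to 4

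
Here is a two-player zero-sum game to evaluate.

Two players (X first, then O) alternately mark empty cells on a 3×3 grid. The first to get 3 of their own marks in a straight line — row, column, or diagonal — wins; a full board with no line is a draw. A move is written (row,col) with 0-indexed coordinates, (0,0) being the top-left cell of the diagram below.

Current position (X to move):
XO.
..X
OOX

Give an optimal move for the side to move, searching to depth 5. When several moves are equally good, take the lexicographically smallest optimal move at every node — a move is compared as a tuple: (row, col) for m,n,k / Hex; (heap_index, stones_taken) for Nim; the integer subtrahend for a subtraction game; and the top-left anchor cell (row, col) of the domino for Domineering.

X's best at [XO./..X/OOX]: (0,2)

ply 1, X at XO./..X/OOX | (0,2)=+1→XOX/..X/OOX*; (1,0)=-1→XO./X.X/OOX; (1,1)=+1→XO./.XX/OOX
ply 2: XOX/..X/OOX is terminal -1 (O); from XO./..X/OOX depth 5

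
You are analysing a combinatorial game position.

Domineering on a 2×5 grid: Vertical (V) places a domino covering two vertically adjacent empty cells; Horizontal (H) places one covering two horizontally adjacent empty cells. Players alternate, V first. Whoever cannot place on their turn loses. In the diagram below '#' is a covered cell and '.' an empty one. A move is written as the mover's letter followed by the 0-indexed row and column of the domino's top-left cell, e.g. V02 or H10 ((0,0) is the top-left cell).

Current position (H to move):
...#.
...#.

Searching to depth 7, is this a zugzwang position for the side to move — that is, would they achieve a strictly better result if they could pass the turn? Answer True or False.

zugzwang(...#./...#., H) = False

ply 1, H at ...#./...#. | H00=-1→##.#./...#.*; H01=-1→.###./...#.; H10=-1→...#./##.#.; H11=-1→...#./.###.
ply 2, V at ##.#./...#. | V02=+1→####./..##.*; V04=-1→##.##/...##
ply 3, H at ####./..##. | H10=-1→####./####.*
ply 4, V at ####./####. | V04=+1→#####/#####*
ply 5: #####/##### is terminal -1 (H); from ...#./...#. depth 7
suppose H passes — search the same position with V to move:
pass> ply 1, V at ...#./...#. | V00=-1→#..#./#..#.; V01=+1→.#.#./.#.#.*; V02=-1→..##./..##.; V04=-1→...##/...##
pass> ply 2: .#.#./.#.#. is terminal -1 (H); from ...#./...#. depth 7
for H: play -1, pass -1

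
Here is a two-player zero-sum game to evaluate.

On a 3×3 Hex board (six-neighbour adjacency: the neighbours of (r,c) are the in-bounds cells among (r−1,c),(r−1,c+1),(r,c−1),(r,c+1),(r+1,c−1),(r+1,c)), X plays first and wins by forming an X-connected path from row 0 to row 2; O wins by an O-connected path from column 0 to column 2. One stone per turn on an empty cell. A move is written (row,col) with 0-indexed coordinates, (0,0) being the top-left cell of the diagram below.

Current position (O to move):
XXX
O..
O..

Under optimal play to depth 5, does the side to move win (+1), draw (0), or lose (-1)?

ply 1, O at XXX/O../O.. | (1,1)=-1→XXX/OO./O..; (1,2)=+1→XXX/O.O/O..*; (2,1)=+1→XXX/O../OO.; (2,2)=-1→XXX/O../O.O
ply 2, X at XXX/O.O/O.. | (1,1)=-1→XXX/OXO/O..*; (2,1)=-1→XXX/O.O/OX.; (2,2)=-1→XXX/O.O/O.X
ply 3, O at XXX/OXO/O.. | (2,1)=+1→XXX/OXO/OO.*; (2,2)=-1→XXX/OXO/O.O
ply 4: XXX/OXO/OO. is terminal -1 (X); from XXX/O../O.. depth 5

value(XXX/O../O.., O) = +1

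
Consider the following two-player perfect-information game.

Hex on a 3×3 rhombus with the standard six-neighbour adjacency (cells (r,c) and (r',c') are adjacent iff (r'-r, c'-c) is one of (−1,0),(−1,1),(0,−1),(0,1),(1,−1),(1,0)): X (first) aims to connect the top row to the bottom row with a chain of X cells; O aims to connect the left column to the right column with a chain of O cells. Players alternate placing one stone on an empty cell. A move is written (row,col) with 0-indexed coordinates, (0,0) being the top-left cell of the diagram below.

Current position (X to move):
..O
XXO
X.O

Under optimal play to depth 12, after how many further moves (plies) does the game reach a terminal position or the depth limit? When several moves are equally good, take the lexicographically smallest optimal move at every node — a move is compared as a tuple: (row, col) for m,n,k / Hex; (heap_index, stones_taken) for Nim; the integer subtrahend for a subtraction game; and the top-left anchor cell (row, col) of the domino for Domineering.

p1 X@[..O/XXO/X.O]: (0,0)[X.O/XXO/X.O]+1* (0,1)[.XO/XXO/X.O]+1 (2,1)[..O/XXO/XXO]+1
p2 O@[X.O/XXO/X.O] terminal -1; root [..O/XXO/X.O] d12

PV length from [..O/XXO/X.O]: 1 ply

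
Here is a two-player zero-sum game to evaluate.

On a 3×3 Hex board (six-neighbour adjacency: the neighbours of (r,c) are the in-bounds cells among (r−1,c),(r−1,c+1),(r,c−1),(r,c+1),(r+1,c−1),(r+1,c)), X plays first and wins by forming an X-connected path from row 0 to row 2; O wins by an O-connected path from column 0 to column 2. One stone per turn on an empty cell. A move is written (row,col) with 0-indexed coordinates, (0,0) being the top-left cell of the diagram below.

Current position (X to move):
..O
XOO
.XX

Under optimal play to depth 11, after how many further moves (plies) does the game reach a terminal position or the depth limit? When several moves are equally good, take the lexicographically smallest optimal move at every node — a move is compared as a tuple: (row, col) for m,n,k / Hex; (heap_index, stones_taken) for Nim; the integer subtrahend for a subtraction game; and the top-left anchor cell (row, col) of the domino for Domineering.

[..O/XOO/.XX] X move#1: (0,0):-1/X.O/XOO/.XX, (0,1):-1/.XO/XOO/.XX, (2,0):+1/..O/XOO/XXX*
[..O/XOO/XXX] O move#2: (0,0):-1/O.O/XOO/XXX*, (0,1):-1/.OO/XOO/XXX
[O.O/XOO/XXX] X move#3: (0,1):+1/OXO/XOO/XXX*
[OXO/XOO/XXX] end (terminal -1, O#4); searched ..O/XOO/.XX to 11

PV length from [..O/XOO/.XX]: 3 plies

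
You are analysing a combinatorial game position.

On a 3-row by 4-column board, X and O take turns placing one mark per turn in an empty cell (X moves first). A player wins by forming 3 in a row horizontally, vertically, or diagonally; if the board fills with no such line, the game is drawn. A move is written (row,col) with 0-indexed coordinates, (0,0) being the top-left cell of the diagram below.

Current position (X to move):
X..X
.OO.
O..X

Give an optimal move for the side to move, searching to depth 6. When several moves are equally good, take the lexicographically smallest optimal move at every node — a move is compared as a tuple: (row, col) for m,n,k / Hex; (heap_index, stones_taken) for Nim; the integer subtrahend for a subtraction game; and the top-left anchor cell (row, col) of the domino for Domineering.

[X..X/.OO./O..X] X move#1: (0,1):-1/XX.X/.OO./O..X, (0,2):-1/X.XX/.OO./O..X, (1,0):-1/X..X/XOO./O..X, (1,3):+1/X..X/.OOX/O..X*, (2,1):-1/X..X/.OO./OX.X, (2,2):-1/X..X/.OO./O.XX
[X..X/.OOX/O..X] end (terminal -1, O#2); searched X..X/.OO./O..X to 6

X's best at [X..X/.OO./O..X]: (1,3)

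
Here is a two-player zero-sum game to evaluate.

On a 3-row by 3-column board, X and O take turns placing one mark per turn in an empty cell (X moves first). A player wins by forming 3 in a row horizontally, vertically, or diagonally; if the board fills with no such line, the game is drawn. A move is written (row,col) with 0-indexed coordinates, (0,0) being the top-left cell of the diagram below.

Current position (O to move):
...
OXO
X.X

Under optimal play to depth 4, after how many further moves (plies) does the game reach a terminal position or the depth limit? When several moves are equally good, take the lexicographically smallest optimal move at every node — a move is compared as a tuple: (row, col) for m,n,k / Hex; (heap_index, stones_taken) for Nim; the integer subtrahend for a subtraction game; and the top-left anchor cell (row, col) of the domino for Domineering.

PV length from [.../OXO/X.X]: 4 plies

ply 1, O at .../OXO/X.X | (0,0)=-1→O../OXO/X.X*; (0,1)=-1→.O./OXO/X.X; (0,2)=-1→..O/OXO/X.X; (2,1)=-1→.../OXO/XOX
ply 2, X at O../OXO/X.X | (0,1)=+1→OX./OXO/X.X*; (0,2)=+1→O.X/OXO/X.X; (2,1)=+1→O../OXO/XXX
ply 3, O at OX./OXO/X.X | (0,2)=-1→OXO/OXO/X.X*; (2,1)=-1→OX./OXO/XOX
ply 4, X at OXO/OXO/X.X | (2,1)=+1→OXO/OXO/XXX*
ply 5: OXO/OXO/XXX is terminal -1 (O); from .../OXO/X.X depth 4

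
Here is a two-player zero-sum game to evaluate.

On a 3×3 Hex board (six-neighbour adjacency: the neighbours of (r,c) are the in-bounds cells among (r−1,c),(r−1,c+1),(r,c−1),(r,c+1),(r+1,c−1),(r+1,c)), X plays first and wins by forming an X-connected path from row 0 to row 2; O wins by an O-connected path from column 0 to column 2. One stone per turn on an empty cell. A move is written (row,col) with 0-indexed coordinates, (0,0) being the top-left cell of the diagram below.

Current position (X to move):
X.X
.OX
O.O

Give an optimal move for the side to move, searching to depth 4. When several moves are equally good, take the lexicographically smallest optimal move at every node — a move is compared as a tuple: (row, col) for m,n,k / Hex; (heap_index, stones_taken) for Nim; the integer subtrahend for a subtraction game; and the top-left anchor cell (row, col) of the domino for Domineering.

p1 X@[X.X/.OX/O.O]: (0,1)[XXX/.OX/O.O]-1 (1,0)[X.X/XOX/O.O]-1 (2,1)[X.X/.OX/OXO]+1*
p2 O@[X.X/.OX/OXO] terminal -1; root [X.X/.OX/O.O] d4

X's best at [X.X/.OX/O.O]: (2,1)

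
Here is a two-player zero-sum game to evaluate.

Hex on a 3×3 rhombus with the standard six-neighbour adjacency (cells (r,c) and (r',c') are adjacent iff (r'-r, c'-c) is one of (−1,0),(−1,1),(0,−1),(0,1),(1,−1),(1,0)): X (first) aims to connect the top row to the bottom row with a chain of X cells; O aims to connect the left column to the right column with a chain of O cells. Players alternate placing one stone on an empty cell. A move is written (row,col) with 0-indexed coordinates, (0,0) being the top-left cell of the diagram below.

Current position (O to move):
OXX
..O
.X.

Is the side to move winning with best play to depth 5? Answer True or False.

ply 1, O at OXX/..O/.X. | (1,0)=-1→OXX/O.O/.X.; (1,1)=+1→OXX/.OO/.X.*; (2,0)=-1→OXX/..O/OX.; (2,2)=-1→OXX/..O/.XO
ply 2, X at OXX/.OO/.X. | (1,0)=-1→OXX/XOO/.X.*; (2,0)=-1→OXX/.OO/XX.; (2,2)=-1→OXX/.OO/.XX
ply 3, O at OXX/XOO/.X. | (2,0)=+1→OXX/XOO/OX.*; (2,2)=-1→OXX/XOO/.XO
ply 4: OXX/XOO/OX. is terminal -1 (X); from OXX/..O/.X. depth 5

O winning at [OXX/..O/.X.]: True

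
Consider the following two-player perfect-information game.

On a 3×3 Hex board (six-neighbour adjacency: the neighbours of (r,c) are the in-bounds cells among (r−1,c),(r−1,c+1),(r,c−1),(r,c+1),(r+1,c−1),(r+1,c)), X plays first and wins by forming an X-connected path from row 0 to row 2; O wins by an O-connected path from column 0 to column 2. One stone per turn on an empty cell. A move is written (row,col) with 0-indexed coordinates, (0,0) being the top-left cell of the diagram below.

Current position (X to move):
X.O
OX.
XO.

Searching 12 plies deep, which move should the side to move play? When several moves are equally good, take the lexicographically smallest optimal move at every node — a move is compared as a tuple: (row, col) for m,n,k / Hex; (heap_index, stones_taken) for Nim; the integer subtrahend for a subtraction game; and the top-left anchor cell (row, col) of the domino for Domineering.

X's best at [X.O/OX./XO.]: (0,1)

ply 1, X at X.O/OX./XO. | (0,1)=+1→XXO/OX./XO.*; (1,2)=-1→X.O/OXX/XO.; (2,2)=-1→X.O/OX./XOX
ply 2: XXO/OX./XO. is terminal -1 (O); from X.O/OX./XO. depth 12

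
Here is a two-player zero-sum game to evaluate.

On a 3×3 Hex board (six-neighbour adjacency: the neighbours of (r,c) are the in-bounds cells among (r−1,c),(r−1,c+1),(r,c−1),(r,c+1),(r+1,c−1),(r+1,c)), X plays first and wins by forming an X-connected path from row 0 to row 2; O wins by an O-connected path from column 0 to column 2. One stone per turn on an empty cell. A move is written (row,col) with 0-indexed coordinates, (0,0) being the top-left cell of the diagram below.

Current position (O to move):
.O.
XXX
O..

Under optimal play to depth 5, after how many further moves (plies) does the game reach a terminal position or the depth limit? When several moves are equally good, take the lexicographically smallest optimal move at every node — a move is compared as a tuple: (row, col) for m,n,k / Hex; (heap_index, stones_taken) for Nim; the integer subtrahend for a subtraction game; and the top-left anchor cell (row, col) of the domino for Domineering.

p1 O@[.O./XXX/O..]: (0,0)[OO./XXX/O..]-1* (0,2)[.OO/XXX/O..]-1 (2,1)[.O./XXX/OO.]-1 (2,2)[.O./XXX/O.O]-1
p2 X@[OO./XXX/O..]: (0,2)[OOX/XXX/O..]+1* (2,1)[OO./XXX/OX.]-1 (2,2)[OO./XXX/O.X]-1
p3 O@[OOX/XXX/O..]: (2,1)[OOX/XXX/OO.]-1* (2,2)[OOX/XXX/O.O]-1
p4 X@[OOX/XXX/OO.]: (2,2)[OOX/XXX/OOX]+1*
p5 O@[OOX/XXX/OOX] terminal -1; root [.O./XXX/O..] d5

PV length from [.O./XXX/O..]: 4 plies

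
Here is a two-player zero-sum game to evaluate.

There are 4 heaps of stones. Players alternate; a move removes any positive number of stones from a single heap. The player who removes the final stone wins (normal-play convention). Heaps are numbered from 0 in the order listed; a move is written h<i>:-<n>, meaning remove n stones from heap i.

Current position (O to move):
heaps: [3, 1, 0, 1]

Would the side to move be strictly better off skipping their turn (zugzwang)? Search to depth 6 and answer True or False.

zugzwang((3,1,0,1), O) = False

p1 O@[(3,1,0,1)]: h0:-1[(2,1,0,1)]-1 h0:-2[(1,1,0,1)]-1 h0:-3[(0,1,0,1)]+1* h1:-1[(3,0,0,1)]-1 h3:-1[(3,1,0,0)]-1
p2 X@[(0,1,0,1)]: h1:-1[(0,0,0,1)]-1* h3:-1[(0,1,0,0)]-1
p3 O@[(0,0,0,1)]: h3:-1[(0,0,0,0)]+1*
p4 X@[(0,0,0,0)] terminal -1; root [(3,1,0,1)] d6
suppose O passes — search the same position with X to move:
pass> p1 X@[(3,1,0,1)]: h0:-1[(2,1,0,1)]-1 h0:-2[(1,1,0,1)]-1 h0:-3[(0,1,0,1)]+1* h1:-1[(3,0,0,1)]-1 h3:-1[(3,1,0,0)]-1
pass> p2 O@[(0,1,0,1)]: h1:-1[(0,0,0,1)]-1* h3:-1[(0,1,0,0)]-1
pass> p3 X@[(0,0,0,1)]: h3:-1[(0,0,0,0)]+1*
pass> p4 O@[(0,0,0,0)] terminal -1; root [(3,1,0,1)] d6
for O: play +1, pass -1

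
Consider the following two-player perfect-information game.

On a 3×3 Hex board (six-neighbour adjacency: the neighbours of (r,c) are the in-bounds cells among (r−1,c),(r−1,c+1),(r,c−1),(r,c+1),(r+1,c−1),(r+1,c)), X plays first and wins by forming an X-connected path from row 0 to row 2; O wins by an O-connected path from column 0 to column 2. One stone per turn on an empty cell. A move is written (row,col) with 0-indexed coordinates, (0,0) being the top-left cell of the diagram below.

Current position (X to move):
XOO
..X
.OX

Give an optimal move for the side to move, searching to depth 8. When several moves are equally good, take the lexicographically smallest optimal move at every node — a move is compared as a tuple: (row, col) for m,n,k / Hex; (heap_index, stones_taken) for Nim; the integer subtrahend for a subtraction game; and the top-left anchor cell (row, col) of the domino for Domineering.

X's best at [XOO/..X/.OX]: (1,0)

[XOO/..X/.OX] X move#1: (1,0):+1/XOO/X.X/.OX*, (1,1):-1/XOO/.XX/.OX, (2,0):-1/XOO/..X/XOX
[XOO/X.X/.OX] O move#2: (1,1):-1/XOO/XOX/.OX*, (2,0):-1/XOO/X.X/OOX
[XOO/XOX/.OX] X move#3: (2,0):+1/XOO/XOX/XOX*
[XOO/XOX/XOX] end (terminal -1, O#4); searched XOO/..X/.OX to 8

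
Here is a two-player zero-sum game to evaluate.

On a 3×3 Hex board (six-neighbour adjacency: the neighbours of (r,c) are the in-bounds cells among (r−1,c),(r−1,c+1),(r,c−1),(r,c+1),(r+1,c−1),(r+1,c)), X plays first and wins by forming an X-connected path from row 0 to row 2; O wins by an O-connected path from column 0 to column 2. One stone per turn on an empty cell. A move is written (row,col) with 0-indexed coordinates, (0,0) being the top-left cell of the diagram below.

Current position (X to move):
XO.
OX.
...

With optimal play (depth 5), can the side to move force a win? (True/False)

X winning at [XO./OX./...]: True

ply 1, X at XO./OX./... | (0,2)=+1→XOX/OX./...*; (1,2)=-1→XO./OXX/...; (2,0)=-1→XO./OX./X..; (2,1)=-1→XO./OX./.X.; (2,2)=-1→XO./OX./..X
ply 2, O at XOX/OX./... | (1,2)=-1→XOX/OXO/...*; (2,0)=-1→XOX/OX./O..; (2,1)=-1→XOX/OX./.O.; (2,2)=-1→XOX/OX./..O
ply 3, X at XOX/OXO/... | (2,0)=+1→XOX/OXO/X..*; (2,1)=+1→XOX/OXO/.X.; (2,2)=+1→XOX/OXO/..X
ply 4: XOX/OXO/X.. is terminal -1 (O); from XO./OX./... depth 5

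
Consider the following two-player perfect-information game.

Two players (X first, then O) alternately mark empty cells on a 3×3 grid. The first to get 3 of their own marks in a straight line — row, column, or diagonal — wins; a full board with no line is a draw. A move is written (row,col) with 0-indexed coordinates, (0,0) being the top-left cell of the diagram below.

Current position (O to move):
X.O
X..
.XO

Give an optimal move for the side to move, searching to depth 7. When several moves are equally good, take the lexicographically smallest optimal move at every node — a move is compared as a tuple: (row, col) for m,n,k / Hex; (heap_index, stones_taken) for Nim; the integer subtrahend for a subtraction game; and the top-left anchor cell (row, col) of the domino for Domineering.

ply 1, O at X.O/X../.XO | (0,1)=-1→XOO/X../.XO; (1,1)=-1→X.O/XO./.XO; (1,2)=+1→X.O/X.O/.XO*; (2,0)=+1→X.O/X../OXO
ply 2: X.O/X.O/.XO is terminal -1 (X); from X.O/X../.XO depth 7

O's best at [X.O/X../.XO]: (1,2)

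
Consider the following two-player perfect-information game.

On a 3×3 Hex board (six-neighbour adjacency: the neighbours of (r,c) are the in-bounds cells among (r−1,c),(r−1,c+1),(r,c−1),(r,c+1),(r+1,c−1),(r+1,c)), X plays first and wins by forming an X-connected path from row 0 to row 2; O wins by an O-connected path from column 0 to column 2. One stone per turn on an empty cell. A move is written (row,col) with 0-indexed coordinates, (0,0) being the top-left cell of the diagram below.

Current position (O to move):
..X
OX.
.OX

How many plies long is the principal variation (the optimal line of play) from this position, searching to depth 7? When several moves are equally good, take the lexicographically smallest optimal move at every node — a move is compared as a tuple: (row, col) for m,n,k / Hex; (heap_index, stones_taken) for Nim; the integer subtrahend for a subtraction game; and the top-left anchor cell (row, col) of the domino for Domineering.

[..X/OX./.OX] O move#1: (0,0):-1/O.X/OX./.OX*, (0,1):-1/.OX/OX./.OX, (1,2):-1/..X/OXO/.OX, (2,0):-1/..X/OX./OOX
[O.X/OX./.OX] X move#2: (0,1):+1/OXX/OX./.OX*, (1,2):+1/O.X/OXX/.OX, (2,0):+1/O.X/OX./XOX
[OXX/OX./.OX] O move#3: (1,2):-1/OXX/OXO/.OX*, (2,0):-1/OXX/OX./OOX
[OXX/OXO/.OX] X move#4: (2,0):+1/OXX/OXO/XOX*
[OXX/OXO/XOX] end (terminal -1, O#5); searched ..X/OX./.OX to 7

PV length from [..X/OX./.OX]: 4 plies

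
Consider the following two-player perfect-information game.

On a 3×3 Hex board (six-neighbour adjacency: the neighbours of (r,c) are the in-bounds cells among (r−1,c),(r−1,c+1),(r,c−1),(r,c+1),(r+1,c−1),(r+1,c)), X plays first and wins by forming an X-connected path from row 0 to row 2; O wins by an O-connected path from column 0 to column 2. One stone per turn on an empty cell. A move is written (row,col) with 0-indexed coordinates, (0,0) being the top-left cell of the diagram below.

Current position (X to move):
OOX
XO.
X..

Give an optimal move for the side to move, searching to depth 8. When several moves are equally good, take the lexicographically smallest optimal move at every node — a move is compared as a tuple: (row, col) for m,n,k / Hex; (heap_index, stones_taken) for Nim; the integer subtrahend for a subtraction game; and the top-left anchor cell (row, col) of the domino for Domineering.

p1 X@[OOX/XO./X..]: (1,2)[OOX/XOX/X..]+1* (2,1)[OOX/XO./XX.]-1 (2,2)[OOX/XO./X.X]-1
p2 O@[OOX/XOX/X..]: (2,1)[OOX/XOX/XO.]-1* (2,2)[OOX/XOX/X.O]-1
p3 X@[OOX/XOX/XO.]: (2,2)[OOX/XOX/XOX]+1*
p4 O@[OOX/XOX/XOX] terminal -1; root [OOX/XO./X..] d8

X's best at [OOX/XO./X..]: (1,2)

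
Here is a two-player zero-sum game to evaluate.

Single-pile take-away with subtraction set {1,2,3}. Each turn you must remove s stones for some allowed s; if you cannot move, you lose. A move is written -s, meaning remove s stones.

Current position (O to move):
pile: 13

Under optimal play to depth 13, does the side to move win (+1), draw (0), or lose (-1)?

value(13, O) = +1

[13] O move#1: -1:+1/12*, -2:-1/11, -3:-1/10
[12] X move#2: -1:-1/11*, -2:-1/10, -3:-1/9
[11] O move#3: -1:-1/10, -2:-1/9, -3:+1/8*
[8] X move#4: -1:-1/7*, -2:-1/6, -3:-1/5
[7] O move#5: -1:-1/6, -2:-1/5, -3:+1/4*
[4] X move#6: -1:-1/3*, -2:-1/2, -3:-1/1
[3] O move#7: -1:-1/2, -2:-1/1, -3:+1/0*
[0] end (terminal -1, X#8); searched 13 to 13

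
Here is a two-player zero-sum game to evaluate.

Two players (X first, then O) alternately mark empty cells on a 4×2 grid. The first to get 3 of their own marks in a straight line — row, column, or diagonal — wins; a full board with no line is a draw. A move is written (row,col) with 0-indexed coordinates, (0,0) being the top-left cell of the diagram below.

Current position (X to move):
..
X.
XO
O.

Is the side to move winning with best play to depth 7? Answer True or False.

p1 X@[../X./XO/O.]: (0,0)[X./X./XO/O.]+1* (0,1)[.X/X./XO/O.]+0 (1,1)[../XX/XO/O.]+0 (3,1)[../X./XO/OX]+0
p2 O@[X./X./XO/O.] terminal -1; root [../X./XO/O.] d7

X winning at [../X./XO/O.]: True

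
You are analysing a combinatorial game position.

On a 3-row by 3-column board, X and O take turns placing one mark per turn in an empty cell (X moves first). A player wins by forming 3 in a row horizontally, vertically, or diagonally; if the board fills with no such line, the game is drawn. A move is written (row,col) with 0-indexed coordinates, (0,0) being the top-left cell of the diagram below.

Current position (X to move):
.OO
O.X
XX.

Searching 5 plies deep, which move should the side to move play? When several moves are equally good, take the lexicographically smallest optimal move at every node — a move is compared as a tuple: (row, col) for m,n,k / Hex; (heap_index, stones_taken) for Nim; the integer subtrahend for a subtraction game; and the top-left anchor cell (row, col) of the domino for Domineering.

X's best at [.OO/O.X/XX.]: (2,2)

[.OO/O.X/XX.] X move#1: (0,0):+0/XOO/O.X/XX., (1,1):-1/.OO/OXX/XX., (2,2):+1/.OO/O.X/XXX*
[.OO/O.X/XXX] end (terminal -1, O#2); searched .OO/O.X/XX. to 5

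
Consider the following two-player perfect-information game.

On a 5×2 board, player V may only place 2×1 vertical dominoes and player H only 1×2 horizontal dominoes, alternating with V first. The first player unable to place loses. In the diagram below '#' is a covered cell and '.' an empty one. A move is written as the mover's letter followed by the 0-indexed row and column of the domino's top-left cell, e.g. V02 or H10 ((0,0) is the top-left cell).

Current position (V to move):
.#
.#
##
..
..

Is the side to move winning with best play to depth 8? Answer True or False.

V winning at [.#/.#/##/../..]: True

ply 1, V at .#/.#/##/../.. | V00=-1→##/##/##/../..; V30=+1→.#/.#/##/#./#.*; V31=+1→.#/.#/##/.#/.#
ply 2: .#/.#/##/#./#. is terminal -1 (H); from .#/.#/##/../.. depth 8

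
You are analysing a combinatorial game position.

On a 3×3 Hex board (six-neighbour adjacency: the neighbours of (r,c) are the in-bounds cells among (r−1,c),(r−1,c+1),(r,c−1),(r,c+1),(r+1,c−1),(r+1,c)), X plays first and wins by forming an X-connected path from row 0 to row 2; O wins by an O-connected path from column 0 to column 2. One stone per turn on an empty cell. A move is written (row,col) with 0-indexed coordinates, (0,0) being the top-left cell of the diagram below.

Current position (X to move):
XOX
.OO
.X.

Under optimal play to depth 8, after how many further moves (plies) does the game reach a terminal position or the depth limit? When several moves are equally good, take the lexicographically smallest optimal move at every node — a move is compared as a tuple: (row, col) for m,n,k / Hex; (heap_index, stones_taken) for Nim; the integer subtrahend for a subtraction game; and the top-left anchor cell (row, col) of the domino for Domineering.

ply 1, X at XOX/.OO/.X. | (1,0)=-1→XOX/XOO/.X.*; (2,0)=-1→XOX/.OO/XX.; (2,2)=-1→XOX/.OO/.XX
ply 2, O at XOX/XOO/.X. | (2,0)=+1→XOX/XOO/OX.*; (2,2)=-1→XOX/XOO/.XO
ply 3: XOX/XOO/OX. is terminal -1 (X); from XOX/.OO/.X. depth 8

PV length from [XOX/.OO/.X.]: 2 plies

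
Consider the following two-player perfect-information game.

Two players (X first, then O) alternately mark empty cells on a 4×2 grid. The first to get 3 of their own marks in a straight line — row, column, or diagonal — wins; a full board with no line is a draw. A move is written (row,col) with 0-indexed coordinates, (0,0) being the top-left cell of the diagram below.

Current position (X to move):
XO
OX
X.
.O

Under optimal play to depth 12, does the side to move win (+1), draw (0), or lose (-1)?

value(XO/OX/X./.O, X) = 0

ply 1, X at XO/OX/X./.O | (2,1)=+0→XO/OX/XX/.O*; (3,0)=+0→XO/OX/X./XO
ply 2, O at XO/OX/XX/.O | (3,0)=+0→XO/OX/XX/OO*
ply 3: XO/OX/XX/OO is terminal +0 (X); from XO/OX/X./.O depth 12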